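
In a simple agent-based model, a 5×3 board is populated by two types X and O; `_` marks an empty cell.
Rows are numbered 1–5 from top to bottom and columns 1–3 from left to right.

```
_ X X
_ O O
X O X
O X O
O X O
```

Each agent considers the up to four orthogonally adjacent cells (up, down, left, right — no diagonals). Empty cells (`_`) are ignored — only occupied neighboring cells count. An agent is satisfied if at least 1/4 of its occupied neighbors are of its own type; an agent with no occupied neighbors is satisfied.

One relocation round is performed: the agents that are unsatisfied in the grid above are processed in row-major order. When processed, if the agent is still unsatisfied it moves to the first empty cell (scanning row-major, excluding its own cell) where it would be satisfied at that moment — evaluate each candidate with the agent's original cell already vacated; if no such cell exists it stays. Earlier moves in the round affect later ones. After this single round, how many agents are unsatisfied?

0

Initially unsatisfied (in order): (3,1), (3,3).
  (3,1) → (1,1).
  (3,3) → (2,1).
Resulting grid:
X X X
X O O
_ O _
O X O
O X O
All satisfied now.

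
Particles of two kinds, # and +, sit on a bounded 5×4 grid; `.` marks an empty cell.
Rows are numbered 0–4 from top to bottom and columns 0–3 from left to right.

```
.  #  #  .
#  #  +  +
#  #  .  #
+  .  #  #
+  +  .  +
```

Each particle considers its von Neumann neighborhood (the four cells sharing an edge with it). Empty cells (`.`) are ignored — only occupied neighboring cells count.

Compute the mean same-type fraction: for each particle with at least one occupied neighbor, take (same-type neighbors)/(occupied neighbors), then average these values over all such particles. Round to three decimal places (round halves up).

0.694

(0,1)# 2/2
(0,2)# 1/2
(1,0)# 2/2
(1,1)# 3/4
(1,2)+ 1/3
(1,3)+ 1/2
(2,0)# 2/3
(2,1)# 2/2
(2,3)# 1/2
(3,0)+ 1/2
(3,2)# 1/1
(3,3)# 2/3
(4,0)+ 2/2
(4,1)+ 1/1
(4,3)+ 0/1
Sum over 15 particles: 2/2 + 1/2 + 2/2 + 3/4 + 1/3 + 1/2 + 2/3 + 2/2 + 1/2 + 1/2 + 1/1 + 2/3 + 2/2 + 1/1 + 0/1 = 125/12; mean = 125/12 ÷ 15 = 25/36 = 0.694444… → 0.694.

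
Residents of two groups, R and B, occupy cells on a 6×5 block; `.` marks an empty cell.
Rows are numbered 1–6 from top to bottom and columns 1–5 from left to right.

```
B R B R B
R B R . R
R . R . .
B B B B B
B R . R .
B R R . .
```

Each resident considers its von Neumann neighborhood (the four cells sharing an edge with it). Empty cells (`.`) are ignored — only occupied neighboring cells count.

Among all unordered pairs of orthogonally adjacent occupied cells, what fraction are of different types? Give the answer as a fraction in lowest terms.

Scan each occupied cell's neighbors to the right and below so each pair is counted once.
From row 1: 8 unlike of 8 pairs (running 8/8).
From row 2: 2 unlike of 4 pairs (running 10/12).
From row 3: 2 unlike of 2 pairs (running 12/14).
From row 4: 2 unlike of 7 pairs (running 14/21).
From row 5: 1 unlike of 3 pairs (running 15/24).
From row 6: 1 unlike of 2 pairs (running 16/26).
Total adjacent occupied pairs: 26; unlike-type pairs: 16.
16/26 reduces to 8/13.

8/13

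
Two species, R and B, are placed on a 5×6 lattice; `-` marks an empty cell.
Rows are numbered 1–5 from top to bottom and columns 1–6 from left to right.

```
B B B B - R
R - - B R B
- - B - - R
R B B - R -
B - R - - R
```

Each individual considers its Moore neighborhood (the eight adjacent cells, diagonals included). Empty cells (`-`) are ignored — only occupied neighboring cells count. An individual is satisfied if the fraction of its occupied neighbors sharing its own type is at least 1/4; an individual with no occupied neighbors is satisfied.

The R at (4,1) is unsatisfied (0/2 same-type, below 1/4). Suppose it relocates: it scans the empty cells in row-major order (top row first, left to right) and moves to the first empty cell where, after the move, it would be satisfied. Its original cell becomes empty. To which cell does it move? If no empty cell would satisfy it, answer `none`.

(1,5)

Vacating (4,1). Empty cells in order:
  (1,5): 2/5 same-type → satisfied — stop here.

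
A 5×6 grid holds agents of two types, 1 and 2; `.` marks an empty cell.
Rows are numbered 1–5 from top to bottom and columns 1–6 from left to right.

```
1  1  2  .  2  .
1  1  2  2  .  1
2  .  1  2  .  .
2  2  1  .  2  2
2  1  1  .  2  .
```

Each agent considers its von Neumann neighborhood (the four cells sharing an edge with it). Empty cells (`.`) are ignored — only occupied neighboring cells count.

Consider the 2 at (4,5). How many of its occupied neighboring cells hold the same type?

2

Occupied neighbors of (4,5): (5,5)=2, (4,6)=2.
Same type (2): 2 of 2.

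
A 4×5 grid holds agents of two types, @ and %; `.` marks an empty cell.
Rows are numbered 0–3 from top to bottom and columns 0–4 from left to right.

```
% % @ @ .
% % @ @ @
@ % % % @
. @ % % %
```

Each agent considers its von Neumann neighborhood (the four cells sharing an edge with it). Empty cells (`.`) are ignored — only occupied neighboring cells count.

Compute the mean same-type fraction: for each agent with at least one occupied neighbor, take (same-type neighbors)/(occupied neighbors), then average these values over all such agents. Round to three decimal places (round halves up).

0.625

Row 0: (0,0)% 2/2 · (0,1)% 2/3 · (0,2)@ 2/3 · (0,3)@ 2/2
Row 1: (1,0)% 2/3 · (1,1)% 3/4 · (1,2)@ 2/4 · (1,3)@ 3/4 · (1,4)@ 2/2
Row 2: (2,0)@ 0/2 · (2,1)% 2/4 · (2,2)% 3/4 · (2,3)% 2/4 · (2,4)@ 1/3
Row 3: (3,1)@ 0/2 · (3,2)% 2/3 · (3,3)% 3/3 · (3,4)% 1/2
Sum over 18 agents: 2/2 + 2/3 + 2/3 + 2/2 + 2/3 + 3/4 + 2/4 + 3/4 + 2/2 + 0/2 + 2/4 + 3/4 + 2/4 + 1/3 + 0/2 + 2/3 + 3/3 + 1/2 = 45/4; mean = 45/4 ÷ 18 = 5/8 = 0.625 → 0.625.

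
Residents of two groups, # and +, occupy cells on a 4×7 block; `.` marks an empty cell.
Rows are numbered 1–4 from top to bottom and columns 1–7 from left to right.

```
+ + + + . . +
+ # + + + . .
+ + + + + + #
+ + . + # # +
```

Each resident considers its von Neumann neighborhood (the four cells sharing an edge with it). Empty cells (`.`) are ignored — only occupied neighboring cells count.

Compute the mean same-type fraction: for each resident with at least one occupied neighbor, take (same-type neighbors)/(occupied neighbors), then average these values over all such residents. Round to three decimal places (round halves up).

(1,1)+ 2/2
(1,2)+ 2/3
(1,3)+ 3/3
(1,4)+ 2/2
(1,7)+ — no occupied neighbors
(2,1)+ 2/3
(2,2)# 0/4
(2,3)+ 3/4
(2,4)+ 4/4
(2,5)+ 2/2
(3,1)+ 3/3
(3,2)+ 3/4
(3,3)+ 3/3
(3,4)+ 4/4
(3,5)+ 3/4
(3,6)+ 1/3
(3,7)# 0/2
(4,1)+ 2/2
(4,2)+ 2/2
(4,4)+ 1/2
(4,5)# 1/3
(4,6)# 1/3
(4,7)+ 0/2
Sum over 22 residents: 2/2 + 2/3 + 3/3 + 2/2 + 2/3 + 0/4 + 3/4 + 4/4 + 2/2 + 3/3 + 3/4 + 3/3 + 4/4 + 3/4 + 1/3 + 0/2 + 2/2 + 2/2 + 1/2 + 1/3 + 1/3 + 0/2 = 181/12; mean = 181/12 ÷ 22 = 181/264 = 0.685606… → 0.686.

0.686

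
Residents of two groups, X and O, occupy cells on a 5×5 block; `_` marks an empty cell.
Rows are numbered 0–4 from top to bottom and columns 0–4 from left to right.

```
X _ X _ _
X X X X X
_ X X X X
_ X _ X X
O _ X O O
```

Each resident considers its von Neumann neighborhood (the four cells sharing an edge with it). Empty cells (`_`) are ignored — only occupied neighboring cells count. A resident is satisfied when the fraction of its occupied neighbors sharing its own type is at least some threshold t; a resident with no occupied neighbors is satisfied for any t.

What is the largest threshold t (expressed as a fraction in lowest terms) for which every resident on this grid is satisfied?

0/1

(0,0)X 1/1
(0,2)X 1/1
(1,0)X 2/2
(1,1)X 3/3
(1,2)X 4/4
(1,3)X 3/3
(1,4)X 2/2
(2,1)X 3/3
(2,2)X 3/3
(2,3)X 4/4
(2,4)X 3/3
(3,1)X 1/1
(3,3)X 2/3
(3,4)X 2/3
(4,0)O — no occupied neighbors
(4,2)X 0/1
(4,3)O 1/3
(4,4)O 1/2
The smallest same-type fraction is 0/1 at (4,2), which reduces to 0/1. Any threshold above that leaves this resident unsatisfied.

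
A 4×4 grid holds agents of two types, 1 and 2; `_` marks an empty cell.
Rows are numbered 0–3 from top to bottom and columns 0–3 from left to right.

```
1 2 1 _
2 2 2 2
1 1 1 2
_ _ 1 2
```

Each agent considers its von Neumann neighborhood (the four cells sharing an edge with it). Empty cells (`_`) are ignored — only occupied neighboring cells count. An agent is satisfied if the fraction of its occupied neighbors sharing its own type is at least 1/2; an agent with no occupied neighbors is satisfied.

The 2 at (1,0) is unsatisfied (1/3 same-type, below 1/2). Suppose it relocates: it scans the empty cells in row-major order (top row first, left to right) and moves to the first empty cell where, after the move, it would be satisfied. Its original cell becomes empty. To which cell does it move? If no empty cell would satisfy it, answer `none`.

(0,3)

Vacating (1,0). Empty cells in order:
  (0,3): 1/2 same-type → satisfied — stop here.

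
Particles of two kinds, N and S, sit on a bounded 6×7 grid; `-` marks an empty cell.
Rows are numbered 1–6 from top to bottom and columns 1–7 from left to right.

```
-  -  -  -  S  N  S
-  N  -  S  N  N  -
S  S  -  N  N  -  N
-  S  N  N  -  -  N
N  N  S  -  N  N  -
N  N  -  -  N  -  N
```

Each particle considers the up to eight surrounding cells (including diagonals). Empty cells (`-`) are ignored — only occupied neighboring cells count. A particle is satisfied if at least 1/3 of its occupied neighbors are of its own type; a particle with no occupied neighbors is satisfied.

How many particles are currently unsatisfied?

5

(1,5)S 1/4 unhappy
(1,6)N 2/4 ok
(1,7)S 0/2 unhappy
(2,2)N 0/2 unhappy
(2,4)S 1/4 unhappy
(2,5)N 4/6 ok
(2,6)N 4/6 ok
(3,1)S 2/3 ok
(3,2)S 2/4 ok
(3,4)N 4/5 ok
(3,5)N 4/5 ok
(3,7)N 2/2 ok
(4,2)S 3/6 ok
(4,3)N 3/6 ok
(4,4)N 4/5 ok
(4,7)N 2/2 ok
(5,1)N 3/4 ok
(5,2)N 4/6 ok
(5,3)S 1/5 unhappy
(5,5)N 3/3 ok
(5,6)N 4/4 ok
(6,1)N 3/3 ok
(6,2)N 3/4 ok
(6,5)N 2/2 ok
(6,7)N 1/1 ok
Unsatisfied: (1,5), (1,7), (2,2), (2,4), (5,3) — 5 in total.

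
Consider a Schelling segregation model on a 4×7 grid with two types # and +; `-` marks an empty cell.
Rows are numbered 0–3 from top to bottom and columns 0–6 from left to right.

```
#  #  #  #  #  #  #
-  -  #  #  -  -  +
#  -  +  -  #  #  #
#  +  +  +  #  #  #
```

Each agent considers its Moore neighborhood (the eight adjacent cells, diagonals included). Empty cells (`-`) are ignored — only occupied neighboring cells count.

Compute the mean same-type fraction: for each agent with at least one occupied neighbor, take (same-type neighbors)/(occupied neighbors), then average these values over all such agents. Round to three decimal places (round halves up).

0.752

Row 0: (0,0)# 1/1 · (0,1)# 3/3 · (0,2)# 4/4 · (0,3)# 4/4 · (0,4)# 3/3 · (0,5)# 2/3 · (0,6)# 1/2
Row 1: (1,2)# 4/5 · (1,3)# 5/6 · (1,6)+ 0/4
Row 2: (2,0)# 1/2 · (2,2)+ 3/5 · (2,4)# 4/5 · (2,5)# 5/6 · (2,6)# 3/4
Row 3: (3,0)# 1/2 · (3,1)+ 2/4 · (3,2)+ 3/3 · (3,3)+ 2/4 · (3,4)# 3/4 · (3,5)# 5/5 · (3,6)# 3/3
Sum over 22 agents: 1/1 + 3/3 + 4/4 + 4/4 + 3/3 + 2/3 + 1/2 + 4/5 + 5/6 + 0/4 + 1/2 + 3/5 + 4/5 + 5/6 + 3/4 + 1/2 + 2/4 + 3/3 + 2/4 + 3/4 + 5/5 + 3/3 = 248/15; mean = 248/15 ÷ 22 = 124/165 = 0.751515… → 0.752.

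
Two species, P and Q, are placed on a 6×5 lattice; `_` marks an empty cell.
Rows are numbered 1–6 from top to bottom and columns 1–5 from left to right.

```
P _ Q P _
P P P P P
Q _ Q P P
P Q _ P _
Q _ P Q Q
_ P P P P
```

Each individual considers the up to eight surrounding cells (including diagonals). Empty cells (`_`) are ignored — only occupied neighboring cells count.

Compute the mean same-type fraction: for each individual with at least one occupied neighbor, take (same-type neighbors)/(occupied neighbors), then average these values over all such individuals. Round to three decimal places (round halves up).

Row 1: (1,1)P 2/2 · (1,3)Q 0/4 · (1,4)P 3/4
Row 2: (2,1)P 2/3 · (2,2)P 3/6 · (2,3)P 4/6 · (2,4)P 5/7 · (2,5)P 4/4
Row 3: (3,1)Q 1/4 · (3,3)Q 1/6 · (3,4)P 5/6 · (3,5)P 4/4
Row 4: (4,1)P 0/3 · (4,2)Q 3/5 · (4,4)P 3/6
Row 5: (5,1)Q 1/3 · (5,3)P 4/6 · (5,4)Q 1/6 · (5,5)Q 1/4
Row 6: (6,2)P 2/3 · (6,3)P 3/4 · (6,4)P 3/5 · (6,5)P 1/3
Sum over 23 individuals: 2/2 + 0/4 + 3/4 + 2/3 + 3/6 + 4/6 + 5/7 + 4/4 + 1/4 + 1/6 + 5/6 + 4/4 + 0/3 + 3/5 + 3/6 + 1/3 + 4/6 + 1/6 + 1/4 + 2/3 + 3/4 + 3/5 + 1/3 = 869/70; mean = 869/70 ÷ 23 = 869/1610 = 0.539751… → 0.540.

0.540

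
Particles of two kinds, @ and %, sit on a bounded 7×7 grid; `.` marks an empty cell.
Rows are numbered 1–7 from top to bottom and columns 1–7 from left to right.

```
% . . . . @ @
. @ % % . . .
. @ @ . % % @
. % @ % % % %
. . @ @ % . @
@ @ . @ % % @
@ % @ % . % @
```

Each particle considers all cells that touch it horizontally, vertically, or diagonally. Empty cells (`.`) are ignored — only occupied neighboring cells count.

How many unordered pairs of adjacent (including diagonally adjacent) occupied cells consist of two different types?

Scan each occupied cell's neighbors to the right and below (and the two forward diagonals) so each pair is counted once.
From row 1: 1 unlike of 2 pairs (running 1/2).
From row 2: 4 unlike of 8 pairs (running 5/10).
From row 3: 6 unlike of 16 pairs (running 11/26).
From row 4: 8 unlike of 16 pairs (running 19/42).
From row 5: 4 unlike of 11 pairs (running 23/53).
From row 6: 7 unlike of 17 pairs (running 30/70).
From row 7: 4 unlike of 4 pairs (running 34/74).
Total adjacent occupied pairs: 74; unlike-type pairs: 34.

34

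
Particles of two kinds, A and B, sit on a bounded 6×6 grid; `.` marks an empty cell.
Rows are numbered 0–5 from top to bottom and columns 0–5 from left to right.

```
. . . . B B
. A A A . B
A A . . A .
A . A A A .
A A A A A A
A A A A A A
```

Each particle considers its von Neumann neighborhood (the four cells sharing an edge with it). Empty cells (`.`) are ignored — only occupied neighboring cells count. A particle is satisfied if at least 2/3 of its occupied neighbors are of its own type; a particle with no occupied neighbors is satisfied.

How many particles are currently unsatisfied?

(0,4)B 1/1 ok
(0,5)B 2/2 ok
(1,1)A 2/2 ok
(1,2)A 2/2 ok
(1,3)A 1/1 ok
(1,5)B 1/1 ok
(2,0)A 2/2 ok
(2,1)A 2/2 ok
(2,4)A 1/1 ok
(3,0)A 2/2 ok
(3,2)A 2/2 ok
(3,3)A 3/3 ok
(3,4)A 3/3 ok
(4,0)A 3/3 ok
(4,1)A 3/3 ok
(4,2)A 4/4 ok
(4,3)A 4/4 ok
(4,4)A 4/4 ok
(4,5)A 2/2 ok
(5,0)A 2/2 ok
(5,1)A 3/3 ok
(5,2)A 3/3 ok
(5,3)A 3/3 ok
(5,4)A 3/3 ok
(5,5)A 2/2 ok
Every one meets the threshold.

0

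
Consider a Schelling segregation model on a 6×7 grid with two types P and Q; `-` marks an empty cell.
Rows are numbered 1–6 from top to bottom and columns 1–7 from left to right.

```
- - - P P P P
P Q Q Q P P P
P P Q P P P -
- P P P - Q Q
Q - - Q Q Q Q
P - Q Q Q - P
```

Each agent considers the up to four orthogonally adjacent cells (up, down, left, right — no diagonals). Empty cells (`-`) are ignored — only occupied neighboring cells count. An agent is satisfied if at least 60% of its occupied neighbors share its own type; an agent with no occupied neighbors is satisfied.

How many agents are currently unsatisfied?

10

(1,4)P 1/2 not
(1,5)P 3/3 satisfied
(1,6)P 3/3 satisfied
(1,7)P 2/2 satisfied
(2,1)P 1/2 not
(2,2)Q 1/3 not
(2,3)Q 3/3 satisfied
(2,4)Q 1/4 not
(2,5)P 3/4 satisfied
(2,6)P 4/4 satisfied
(2,7)P 2/2 satisfied
(3,1)P 2/2 satisfied
(3,2)P 2/4 not
(3,3)Q 1/4 not
(3,4)P 2/4 not
(3,5)P 3/3 satisfied
(3,6)P 2/3 satisfied
(4,2)P 2/2 satisfied
(4,3)P 2/3 satisfied
(4,4)P 2/3 satisfied
(4,6)Q 2/3 satisfied
(4,7)Q 2/2 satisfied
(5,1)Q 0/1 not
(5,4)Q 2/3 satisfied
(5,5)Q 3/3 satisfied
(5,6)Q 3/3 satisfied
(5,7)Q 2/3 satisfied
(6,1)P 0/1 not
(6,3)Q 1/1 satisfied
(6,4)Q 3/3 satisfied
(6,5)Q 2/2 satisfied
(6,7)P 0/1 not
Unsatisfied: (1,4), (2,1), (2,2), (2,4), (3,2), (3,3), (3,4), (5,1), (6,1), (6,7) — 10 in total.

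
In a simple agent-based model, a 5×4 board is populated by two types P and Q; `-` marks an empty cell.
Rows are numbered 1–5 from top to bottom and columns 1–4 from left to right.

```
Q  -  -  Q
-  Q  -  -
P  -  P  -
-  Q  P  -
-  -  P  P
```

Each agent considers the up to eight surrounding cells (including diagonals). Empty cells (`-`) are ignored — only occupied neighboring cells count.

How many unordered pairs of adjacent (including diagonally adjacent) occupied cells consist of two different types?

6

Scan each occupied cell's neighbors to the right and below (and the two forward diagonals) so each pair is counted once.
Row 1: Q(1,1)–Q(2,2)=  → 0/1 unlike.
Row 2: Q(2,2)–P(3,3)≠ Q(2,2)–P(3,1)≠  → 2/2 unlike.
Row 3: P(3,1)–Q(4,2)≠ P(3,3)–P(4,3)= P(3,3)–Q(4,2)≠  → 2/3 unlike.
Row 4: Q(4,2)–P(4,3)≠ Q(4,2)–P(5,3)≠ P(4,3)–P(5,3)= P(4,3)–P(5,4)=  → 2/4 unlike.
Row 5: P(5,3)–P(5,4)=  → 0/1 unlike.
Total adjacent occupied pairs: 11; unlike-type pairs: 6.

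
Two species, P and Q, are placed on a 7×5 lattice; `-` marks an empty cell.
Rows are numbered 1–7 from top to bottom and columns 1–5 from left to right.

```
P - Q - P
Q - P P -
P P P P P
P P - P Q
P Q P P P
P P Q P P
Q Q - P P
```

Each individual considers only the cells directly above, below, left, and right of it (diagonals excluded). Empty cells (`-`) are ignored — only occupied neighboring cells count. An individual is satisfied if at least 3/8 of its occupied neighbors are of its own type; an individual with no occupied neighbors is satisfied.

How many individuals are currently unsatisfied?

(1,1)P 0/1 ✗
(1,3)Q 0/1 ✗
(1,5)P 0/0 ✓
(2,1)Q 0/2 ✗
(2,3)P 2/3 ✓
(2,4)P 2/2 ✓
(3,1)P 2/3 ✓
(3,2)P 3/3 ✓
(3,3)P 3/3 ✓
(3,4)P 4/4 ✓
(3,5)P 1/2 ✓
(4,1)P 3/3 ✓
(4,2)P 2/3 ✓
(4,4)P 2/3 ✓
(4,5)Q 0/3 ✗
(5,1)P 2/3 ✓
(5,2)Q 0/4 ✗
(5,3)P 1/3 ✗
(5,4)P 4/4 ✓
(5,5)P 2/3 ✓
(6,1)P 2/3 ✓
(6,2)P 1/4 ✗
(6,3)Q 0/3 ✗
(6,4)P 3/4 ✓
(6,5)P 3/3 ✓
(7,1)Q 1/2 ✓
(7,2)Q 1/2 ✓
(7,4)P 2/2 ✓
(7,5)P 2/2 ✓
Unsatisfied: (1,1), (1,3), (2,1), (4,5), (5,2), (5,3), (6,2), (6,3) — 8 in total.

8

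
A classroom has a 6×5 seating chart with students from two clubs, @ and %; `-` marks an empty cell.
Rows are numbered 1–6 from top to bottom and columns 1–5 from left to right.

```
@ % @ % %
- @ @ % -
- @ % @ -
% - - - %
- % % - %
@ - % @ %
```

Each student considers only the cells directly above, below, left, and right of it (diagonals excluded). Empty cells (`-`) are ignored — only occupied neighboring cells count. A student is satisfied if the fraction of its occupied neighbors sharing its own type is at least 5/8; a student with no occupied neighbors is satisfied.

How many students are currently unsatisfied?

11

(1,1)@ 0/1 ✗
(1,2)% 0/3 ✗
(1,3)@ 1/3 ✗
(1,4)% 2/3 ✓
(1,5)% 1/1 ✓
(2,2)@ 2/3 ✓
(2,3)@ 2/4 ✗
(2,4)% 1/3 ✗
(3,2)@ 1/2 ✗
(3,3)% 0/3 ✗
(3,4)@ 0/2 ✗
(4,1)% 0/0 ✓
(4,5)% 1/1 ✓
(5,2)% 1/1 ✓
(5,3)% 2/2 ✓
(5,5)% 2/2 ✓
(6,1)@ 0/0 ✓
(6,3)% 1/2 ✗
(6,4)@ 0/2 ✗
(6,5)% 1/2 ✗
Unsatisfied: (1,1), (1,2), (1,3), (2,3), (2,4), (3,2), (3,3), (3,4), (6,3), (6,4), (6,5) — 11 in total.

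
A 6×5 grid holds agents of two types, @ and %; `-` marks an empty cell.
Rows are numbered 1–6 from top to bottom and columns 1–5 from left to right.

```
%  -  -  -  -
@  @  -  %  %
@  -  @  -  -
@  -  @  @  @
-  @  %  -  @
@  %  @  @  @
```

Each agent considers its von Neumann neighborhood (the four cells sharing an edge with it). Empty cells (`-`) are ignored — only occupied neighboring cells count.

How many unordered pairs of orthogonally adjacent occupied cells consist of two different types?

Scan each occupied cell's neighbors to the right and below so each pair is counted once.
Row 1: %(1,1)–@(2,1)≠  → 1/1 unlike.
Row 2: @(2,1)–@(2,2)= @(2,1)–@(3,1)= %(2,4)–%(2,5)=  → 0/3 unlike.
Row 3: @(3,1)–@(4,1)= @(3,3)–@(4,3)=  → 0/2 unlike.
Row 4: @(4,3)–@(4,4)= @(4,3)–%(5,3)≠ @(4,4)–@(4,5)= @(4,5)–@(5,5)=  → 1/4 unlike.
Row 5: @(5,2)–%(5,3)≠ @(5,2)–%(6,2)≠ %(5,3)–@(6,3)≠ @(5,5)–@(6,5)=  → 3/4 unlike.
Row 6: @(6,1)–%(6,2)≠ %(6,2)–@(6,3)≠ @(6,3)–@(6,4)= @(6,4)–@(6,5)=  → 2/4 unlike.
Total adjacent occupied pairs: 18; unlike-type pairs: 7.

7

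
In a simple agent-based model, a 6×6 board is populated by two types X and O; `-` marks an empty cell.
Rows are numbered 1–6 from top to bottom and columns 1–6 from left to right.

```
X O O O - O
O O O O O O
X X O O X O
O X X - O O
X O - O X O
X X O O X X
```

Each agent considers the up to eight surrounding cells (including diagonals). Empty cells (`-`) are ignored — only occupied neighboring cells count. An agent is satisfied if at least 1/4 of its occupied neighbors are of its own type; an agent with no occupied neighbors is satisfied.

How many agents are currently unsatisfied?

Row 1: (1,1)X 0/3 not · (1,2)O 4/5 satisfied · (1,3)O 5/5 satisfied · (1,4)O 4/4 satisfied · (1,6)O 2/2 satisfied
Row 2: (2,1)O 2/5 satisfied · (2,2)O 5/8 satisfied · (2,3)O 7/8 satisfied · (2,4)O 6/7 satisfied · (2,5)O 6/7 satisfied · (2,6)O 3/4 satisfied
Row 3: (3,1)X 2/5 satisfied · (3,2)X 3/8 satisfied · (3,3)O 4/7 satisfied · (3,4)O 5/7 satisfied · (3,5)X 0/7 not · (3,6)O 4/5 satisfied
Row 4: (4,1)O 1/5 not · (4,2)X 4/7 satisfied · (4,3)X 2/6 satisfied · (4,5)O 5/7 satisfied · (4,6)O 3/5 satisfied
Row 5: (5,1)X 3/5 satisfied · (5,2)O 2/7 satisfied · (5,4)O 3/6 satisfied · (5,5)X 2/7 satisfied · (5,6)O 2/5 satisfied
Row 6: (6,1)X 2/3 satisfied · (6,2)X 2/4 satisfied · (6,3)O 3/4 satisfied · (6,4)O 2/4 satisfied · (6,5)X 2/5 satisfied · (6,6)X 2/3 satisfied
Unsatisfied: (1,1), (3,5), (4,1) — 3 in total.

3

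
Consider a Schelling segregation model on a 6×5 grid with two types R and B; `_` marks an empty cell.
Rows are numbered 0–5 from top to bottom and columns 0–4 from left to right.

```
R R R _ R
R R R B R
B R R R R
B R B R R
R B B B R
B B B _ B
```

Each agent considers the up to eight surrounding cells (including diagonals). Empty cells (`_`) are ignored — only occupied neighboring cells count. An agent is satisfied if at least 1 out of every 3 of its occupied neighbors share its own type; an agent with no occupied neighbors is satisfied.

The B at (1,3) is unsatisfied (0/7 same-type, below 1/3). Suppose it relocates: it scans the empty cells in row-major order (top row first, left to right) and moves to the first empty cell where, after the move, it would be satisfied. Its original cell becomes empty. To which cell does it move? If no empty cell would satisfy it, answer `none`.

Vacating (1,3). Empty cells in order:
  (0,3): 0/4 same-type → still unsatisfied.
  (5,3): 4/5 same-type → satisfied — stop here.

(5,3)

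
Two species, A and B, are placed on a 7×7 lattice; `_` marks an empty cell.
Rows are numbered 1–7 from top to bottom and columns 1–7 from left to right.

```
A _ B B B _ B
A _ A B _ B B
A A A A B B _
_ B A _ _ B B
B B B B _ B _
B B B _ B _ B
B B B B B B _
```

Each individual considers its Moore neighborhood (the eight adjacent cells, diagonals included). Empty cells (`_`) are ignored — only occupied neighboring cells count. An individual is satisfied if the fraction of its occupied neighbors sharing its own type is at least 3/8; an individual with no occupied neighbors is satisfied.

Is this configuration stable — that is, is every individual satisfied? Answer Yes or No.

(1,1)A 1/1 ok
(1,3)B 2/3 ok
(1,4)B 3/4 ok
(1,5)B 3/3 ok
(1,7)B 2/2 ok
(2,1)A 3/3 ok
(2,3)A 3/6 ok
(2,4)B 4/7 ok
(2,6)B 5/5 ok
(2,7)B 3/3 ok
(3,1)A 2/3 ok
(3,2)A 5/6 ok
(3,3)A 4/6 ok
(3,4)A 3/5 ok
(3,5)B 4/5 ok
(3,6)B 5/5 ok
(4,2)B 3/7 ok
(4,3)A 3/7 ok
(4,6)B 4/4 ok
(4,7)B 3/3 ok
(5,1)B 4/4 ok
(5,2)B 6/7 ok
(5,3)B 5/6 ok
(5,4)B 3/4 ok
(5,6)B 4/4 ok
(6,1)B 5/5 ok
(6,2)B 8/8 ok
(6,3)B 7/7 ok
(6,5)B 5/5 ok
(6,7)B 2/2 ok
(7,1)B 3/3 ok
(7,2)B 5/5 ok
(7,3)B 4/4 ok
(7,4)B 4/4 ok
(7,5)B 3/3 ok
(7,6)B 3/3 ok
All meet the threshold, so the configuration is stable.

Yes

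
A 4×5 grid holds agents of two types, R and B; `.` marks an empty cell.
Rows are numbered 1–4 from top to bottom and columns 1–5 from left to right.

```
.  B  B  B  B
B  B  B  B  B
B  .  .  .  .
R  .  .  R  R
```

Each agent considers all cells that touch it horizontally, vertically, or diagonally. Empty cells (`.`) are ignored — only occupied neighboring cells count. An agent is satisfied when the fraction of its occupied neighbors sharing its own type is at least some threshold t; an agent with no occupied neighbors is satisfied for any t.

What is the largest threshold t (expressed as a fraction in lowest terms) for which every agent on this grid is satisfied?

Row 1: (1,2)B 4/4 · (1,3)B 5/5 · (1,4)B 5/5 · (1,5)B 3/3
Row 2: (2,1)B 3/3 · (2,2)B 5/5 · (2,3)B 5/5 · (2,4)B 5/5 · (2,5)B 3/3
Row 3: (3,1)B 2/3
Row 4: (4,1)R 0/1 · (4,4)R 1/1 · (4,5)R 1/1
The smallest same-type fraction is 0/1 at (4,1), which reduces to 0/1. Any threshold above that leaves this agent unsatisfied.

0/1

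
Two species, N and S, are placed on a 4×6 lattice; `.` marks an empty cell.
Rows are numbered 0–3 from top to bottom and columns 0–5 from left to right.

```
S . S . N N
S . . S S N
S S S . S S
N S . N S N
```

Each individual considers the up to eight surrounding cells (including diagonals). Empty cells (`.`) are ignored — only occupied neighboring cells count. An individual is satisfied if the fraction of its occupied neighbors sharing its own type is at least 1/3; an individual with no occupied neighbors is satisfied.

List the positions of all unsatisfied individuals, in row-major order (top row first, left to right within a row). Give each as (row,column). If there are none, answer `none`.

(0,0)S 1/1 satisfied
(0,2)S 1/1 satisfied
(0,4)N 2/4 satisfied
(0,5)N 2/3 satisfied
(1,0)S 3/3 satisfied
(1,3)S 4/5 satisfied
(1,4)S 3/6 satisfied
(1,5)N 2/5 satisfied
(2,0)S 3/4 satisfied
(2,1)S 4/5 satisfied
(2,2)S 3/4 satisfied
(2,4)S 4/7 satisfied
(2,5)S 3/5 satisfied
(3,0)N 0/3 not
(3,1)S 3/4 satisfied
(3,3)N 0/3 not
(3,4)S 2/4 satisfied
(3,5)N 0/3 not

(3,0), (3,3), (3,5)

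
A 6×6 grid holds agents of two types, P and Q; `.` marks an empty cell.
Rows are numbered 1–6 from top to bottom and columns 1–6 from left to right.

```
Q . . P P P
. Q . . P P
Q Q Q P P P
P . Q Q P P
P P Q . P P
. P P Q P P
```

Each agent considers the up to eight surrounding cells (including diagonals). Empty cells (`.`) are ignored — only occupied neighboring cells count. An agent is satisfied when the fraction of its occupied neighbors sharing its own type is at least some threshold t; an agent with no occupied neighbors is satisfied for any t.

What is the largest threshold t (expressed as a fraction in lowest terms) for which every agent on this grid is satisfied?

Row 1: (1,1)Q 1/1 · (1,4)P 2/2 · (1,5)P 4/4 · (1,6)P 3/3
Row 2: (2,2)Q 4/4 · (2,5)P 7/7 · (2,6)P 5/5
Row 3: (3,1)Q 2/3 · (3,2)Q 4/5 · (3,3)Q 4/5 · (3,4)P 3/6 · (3,5)P 6/7 · (3,6)P 5/5
Row 4: (4,1)P 2/4 · (4,3)Q 4/6 · (4,4)Q 3/7 · (4,5)P 6/7 · (4,6)P 5/5
Row 5: (5,1)P 3/3 · (5,2)P 4/6 · (5,3)Q 3/6 · (5,5)P 5/7 · (5,6)P 5/5
Row 6: (6,2)P 3/4 · (6,3)P 2/4 · (6,4)Q 1/4 · (6,5)P 3/4 · (6,6)P 3/3
The smallest same-type fraction is 1/4 at (6,4), which reduces to 1/4. Any threshold above that leaves this agent unsatisfied.

1/4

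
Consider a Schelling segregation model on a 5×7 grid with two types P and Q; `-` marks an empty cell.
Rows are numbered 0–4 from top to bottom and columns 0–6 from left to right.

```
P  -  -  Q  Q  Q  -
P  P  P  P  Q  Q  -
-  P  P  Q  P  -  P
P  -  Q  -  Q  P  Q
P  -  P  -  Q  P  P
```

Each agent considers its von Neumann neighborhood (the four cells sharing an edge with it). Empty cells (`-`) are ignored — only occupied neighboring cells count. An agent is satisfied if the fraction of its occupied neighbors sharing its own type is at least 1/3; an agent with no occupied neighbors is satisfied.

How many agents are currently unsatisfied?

(0,0)P 1/1 ✓
(0,3)Q 1/2 ✓
(0,4)Q 3/3 ✓
(0,5)Q 2/2 ✓
(1,0)P 2/2 ✓
(1,1)P 3/3 ✓
(1,2)P 3/3 ✓
(1,3)P 1/4 ✗
(1,4)Q 2/4 ✓
(1,5)Q 2/2 ✓
(2,1)P 2/2 ✓
(2,2)P 2/4 ✓
(2,3)Q 0/3 ✗
(2,4)P 0/3 ✗
(2,6)P 0/1 ✗
(3,0)P 1/1 ✓
(3,2)Q 0/2 ✗
(3,4)Q 1/3 ✓
(3,5)P 1/3 ✓
(3,6)Q 0/3 ✗
(4,0)P 1/1 ✓
(4,2)P 0/1 ✗
(4,4)Q 1/2 ✓
(4,5)P 2/3 ✓
(4,6)P 1/2 ✓
Unsatisfied: (1,3), (2,3), (2,4), (2,6), (3,2), (3,6), (4,2) — 7 in total.

7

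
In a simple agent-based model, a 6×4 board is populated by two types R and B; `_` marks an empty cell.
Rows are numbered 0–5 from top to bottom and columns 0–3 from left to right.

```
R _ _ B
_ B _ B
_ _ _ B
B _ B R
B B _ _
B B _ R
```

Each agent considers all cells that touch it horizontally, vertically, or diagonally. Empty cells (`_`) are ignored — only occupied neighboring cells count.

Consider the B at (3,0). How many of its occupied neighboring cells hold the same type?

Occupied neighbors of (3,0): (4,0)=B, (4,1)=B.
Same type (B): 2 of 2.

2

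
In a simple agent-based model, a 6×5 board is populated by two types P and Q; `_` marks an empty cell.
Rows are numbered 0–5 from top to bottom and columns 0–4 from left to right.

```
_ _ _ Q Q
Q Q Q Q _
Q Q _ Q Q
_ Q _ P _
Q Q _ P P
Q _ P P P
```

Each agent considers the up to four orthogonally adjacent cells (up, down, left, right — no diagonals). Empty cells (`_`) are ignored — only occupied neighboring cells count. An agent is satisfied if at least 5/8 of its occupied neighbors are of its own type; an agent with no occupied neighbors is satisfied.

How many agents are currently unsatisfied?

1

Row 0: (0,3)Q 2/2 ✓ · (0,4)Q 1/1 ✓
Row 1: (1,0)Q 2/2 ✓ · (1,1)Q 3/3 ✓ · (1,2)Q 2/2 ✓ · (1,3)Q 3/3 ✓
Row 2: (2,0)Q 2/2 ✓ · (2,1)Q 3/3 ✓ · (2,3)Q 2/3 ✓ · (2,4)Q 1/1 ✓
Row 3: (3,1)Q 2/2 ✓ · (3,3)P 1/2 ✗
Row 4: (4,0)Q 2/2 ✓ · (4,1)Q 2/2 ✓ · (4,3)P 3/3 ✓ · (4,4)P 2/2 ✓
Row 5: (5,0)Q 1/1 ✓ · (5,2)P 1/1 ✓ · (5,3)P 3/3 ✓ · (5,4)P 2/2 ✓
Unsatisfied: (3,3) — 1 in total.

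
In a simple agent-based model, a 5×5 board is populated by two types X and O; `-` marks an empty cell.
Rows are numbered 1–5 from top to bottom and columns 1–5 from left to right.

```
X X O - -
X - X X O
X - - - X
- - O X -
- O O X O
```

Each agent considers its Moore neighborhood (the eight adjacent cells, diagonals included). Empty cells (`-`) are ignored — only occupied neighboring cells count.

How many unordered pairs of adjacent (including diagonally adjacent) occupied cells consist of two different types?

11

Scan each occupied cell's neighbors to the right and below (and the two forward diagonals) so each pair is counted once.
Row 1: X(1,1)–X(1,2)= X(1,1)–X(2,1)= X(1,2)–O(1,3)≠ X(1,2)–X(2,3)= X(1,2)–X(2,1)= O(1,3)–X(2,3)≠ O(1,3)–X(2,4)≠  → 3/7 unlike.
Row 2: X(2,1)–X(3,1)= X(2,3)–X(2,4)= X(2,4)–O(2,5)≠ X(2,4)–X(3,5)= O(2,5)–X(3,5)≠  → 2/5 unlike.
Row 3: X(3,5)–X(4,4)=  → 0/1 unlike.
Row 4: O(4,3)–X(4,4)≠ O(4,3)–O(5,3)= O(4,3)–X(5,4)≠ O(4,3)–O(5,2)= X(4,4)–X(5,4)= X(4,4)–O(5,5)≠ X(4,4)–O(5,3)≠  → 4/7 unlike.
Row 5: O(5,2)–O(5,3)= O(5,3)–X(5,4)≠ X(5,4)–O(5,5)≠  → 2/3 unlike.
Total adjacent occupied pairs: 23; unlike-type pairs: 11.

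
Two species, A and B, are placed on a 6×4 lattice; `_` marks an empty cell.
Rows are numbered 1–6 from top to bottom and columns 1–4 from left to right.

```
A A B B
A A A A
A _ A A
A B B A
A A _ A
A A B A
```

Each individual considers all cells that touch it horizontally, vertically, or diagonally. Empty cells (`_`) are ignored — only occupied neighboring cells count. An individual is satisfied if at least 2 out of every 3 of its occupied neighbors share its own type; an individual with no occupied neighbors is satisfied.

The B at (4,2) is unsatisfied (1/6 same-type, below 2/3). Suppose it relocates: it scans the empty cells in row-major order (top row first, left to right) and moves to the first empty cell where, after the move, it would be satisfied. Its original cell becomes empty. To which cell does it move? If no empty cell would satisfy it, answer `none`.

Vacating (4,2). Empty cells in order:
  (3,2): 1/7 same-type → still unsatisfied.
  (5,3): 2/7 same-type → still unsatisfied.

none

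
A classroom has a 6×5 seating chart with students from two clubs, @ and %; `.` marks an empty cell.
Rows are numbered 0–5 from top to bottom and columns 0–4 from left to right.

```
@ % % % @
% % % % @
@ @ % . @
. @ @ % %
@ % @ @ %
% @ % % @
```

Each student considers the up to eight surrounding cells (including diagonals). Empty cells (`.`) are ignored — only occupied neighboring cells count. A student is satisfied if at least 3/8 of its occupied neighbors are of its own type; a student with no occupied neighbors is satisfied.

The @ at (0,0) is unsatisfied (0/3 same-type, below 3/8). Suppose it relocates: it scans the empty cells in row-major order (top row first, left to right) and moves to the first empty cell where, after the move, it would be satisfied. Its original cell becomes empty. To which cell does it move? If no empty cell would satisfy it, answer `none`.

(2,3)

Vacating (0,0). Empty cells in order:
  (2,3): 3/8 same-type → satisfied — stop here.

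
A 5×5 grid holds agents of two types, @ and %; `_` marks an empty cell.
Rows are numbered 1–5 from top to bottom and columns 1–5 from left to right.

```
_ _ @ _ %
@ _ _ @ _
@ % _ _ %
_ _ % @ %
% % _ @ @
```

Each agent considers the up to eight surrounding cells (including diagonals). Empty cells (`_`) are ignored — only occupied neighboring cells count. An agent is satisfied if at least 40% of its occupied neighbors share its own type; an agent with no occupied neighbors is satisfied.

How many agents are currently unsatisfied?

Row 1: (1,3)@ 1/1 ✓ · (1,5)% 0/1 ✗
Row 2: (2,1)@ 1/2 ✓ · (2,4)@ 1/3 ✗
Row 3: (3,1)@ 1/2 ✓ · (3,2)% 1/3 ✗ · (3,5)% 1/3 ✗
Row 4: (4,3)% 2/4 ✓ · (4,4)@ 2/5 ✓ · (4,5)% 1/4 ✗
Row 5: (5,1)% 1/1 ✓ · (5,2)% 2/2 ✓ · (5,4)@ 2/4 ✓ · (5,5)@ 2/3 ✓
Unsatisfied: (1,5), (2,4), (3,2), (3,5), (4,5) — 5 in total.

5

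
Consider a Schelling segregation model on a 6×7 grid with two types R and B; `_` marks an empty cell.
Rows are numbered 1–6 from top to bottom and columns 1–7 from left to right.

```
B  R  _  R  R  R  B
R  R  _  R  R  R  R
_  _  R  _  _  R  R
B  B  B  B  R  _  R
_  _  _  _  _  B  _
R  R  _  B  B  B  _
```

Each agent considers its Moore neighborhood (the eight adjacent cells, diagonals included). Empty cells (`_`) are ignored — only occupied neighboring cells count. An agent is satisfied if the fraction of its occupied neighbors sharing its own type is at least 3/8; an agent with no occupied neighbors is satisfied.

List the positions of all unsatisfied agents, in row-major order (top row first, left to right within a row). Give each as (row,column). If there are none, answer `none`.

(1,1)B 0/3 not
(1,2)R 2/3 satisfied
(1,4)R 3/3 satisfied
(1,5)R 5/5 satisfied
(1,6)R 4/5 satisfied
(1,7)B 0/3 not
(2,1)R 2/3 satisfied
(2,2)R 3/4 satisfied
(2,4)R 4/4 satisfied
(2,5)R 6/6 satisfied
(2,6)R 6/7 satisfied
(2,7)R 4/5 satisfied
(3,3)R 2/5 satisfied
(3,6)R 6/6 satisfied
(3,7)R 4/4 satisfied
(4,1)B 1/1 satisfied
(4,2)B 2/3 satisfied
(4,3)B 2/3 satisfied
(4,4)B 1/3 not
(4,5)R 1/3 not
(4,7)R 2/3 satisfied
(5,6)B 2/4 satisfied
(6,1)R 1/1 satisfied
(6,2)R 1/1 satisfied
(6,4)B 1/1 satisfied
(6,5)B 3/3 satisfied
(6,6)B 2/2 satisfied

(1,1), (1,7), (4,4), (4,5)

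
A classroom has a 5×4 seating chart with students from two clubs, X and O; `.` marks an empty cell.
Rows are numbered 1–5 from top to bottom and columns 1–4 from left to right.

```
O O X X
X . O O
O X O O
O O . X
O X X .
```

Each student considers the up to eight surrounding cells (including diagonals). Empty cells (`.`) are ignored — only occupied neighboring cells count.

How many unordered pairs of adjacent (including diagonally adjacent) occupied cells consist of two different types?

Scan each occupied cell's neighbors to the right and below (and the two forward diagonals) so each pair is counted once.
Row 1: O(1,1)–O(1,2)= O(1,1)–X(2,1)≠ O(1,2)–X(1,3)≠ O(1,2)–O(2,3)= O(1,2)–X(2,1)≠ X(1,3)–X(1,4)= X(1,3)–O(2,3)≠ X(1,3)–O(2,4)≠ X(1,4)–O(2,4)≠ X(1,4)–O(2,3)≠  → 7/10 unlike.
Row 2: X(2,1)–O(3,1)≠ X(2,1)–X(3,2)= O(2,3)–O(2,4)= O(2,3)–O(3,3)= O(2,3)–O(3,4)= O(2,3)–X(3,2)≠ O(2,4)–O(3,4)= O(2,4)–O(3,3)=  → 2/8 unlike.
Row 3: O(3,1)–X(3,2)≠ O(3,1)–O(4,1)= O(3,1)–O(4,2)= X(3,2)–O(3,3)≠ X(3,2)–O(4,2)≠ X(3,2)–O(4,1)≠ O(3,3)–O(3,4)= O(3,3)–X(4,4)≠ O(3,3)–O(4,2)= O(3,4)–X(4,4)≠  → 6/10 unlike.
Row 4: O(4,1)–O(4,2)= O(4,1)–O(5,1)= O(4,1)–X(5,2)≠ O(4,2)–X(5,2)≠ O(4,2)–X(5,3)≠ O(4,2)–O(5,1)= X(4,4)–X(5,3)=  → 3/7 unlike.
Row 5: O(5,1)–X(5,2)≠ X(5,2)–X(5,3)=  → 1/2 unlike.
Total adjacent occupied pairs: 37; unlike-type pairs: 19.

19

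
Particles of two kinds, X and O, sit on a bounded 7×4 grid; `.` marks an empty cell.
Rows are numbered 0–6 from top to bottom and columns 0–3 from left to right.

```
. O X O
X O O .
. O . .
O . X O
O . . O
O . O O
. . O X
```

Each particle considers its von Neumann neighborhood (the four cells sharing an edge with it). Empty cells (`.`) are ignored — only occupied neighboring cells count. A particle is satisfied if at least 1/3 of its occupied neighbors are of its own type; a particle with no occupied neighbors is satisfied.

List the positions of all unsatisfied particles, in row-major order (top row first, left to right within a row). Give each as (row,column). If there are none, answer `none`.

(0,2), (0,3), (1,0), (3,2), (6,3)

Row 0: (0,1)O 1/2 satisfied · (0,2)X 0/3 not · (0,3)O 0/1 not
Row 1: (1,0)X 0/1 not · (1,1)O 3/4 satisfied · (1,2)O 1/2 satisfied
Row 2: (2,1)O 1/1 satisfied
Row 3: (3,0)O 1/1 satisfied · (3,2)X 0/1 not · (3,3)O 1/2 satisfied
Row 4: (4,0)O 2/2 satisfied · (4,3)O 2/2 satisfied
Row 5: (5,0)O 1/1 satisfied · (5,2)O 2/2 satisfied · (5,3)O 2/3 satisfied
Row 6: (6,2)O 1/2 satisfied · (6,3)X 0/2 not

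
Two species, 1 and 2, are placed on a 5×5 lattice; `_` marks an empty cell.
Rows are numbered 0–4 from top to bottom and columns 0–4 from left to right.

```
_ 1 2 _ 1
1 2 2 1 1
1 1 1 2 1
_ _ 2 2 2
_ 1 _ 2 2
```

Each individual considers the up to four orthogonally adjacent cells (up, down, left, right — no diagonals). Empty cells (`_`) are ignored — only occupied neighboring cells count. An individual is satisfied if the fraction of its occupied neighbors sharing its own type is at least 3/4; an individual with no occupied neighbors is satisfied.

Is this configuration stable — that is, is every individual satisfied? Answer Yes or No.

No

Row 0: (0,1)1 0/2 not · (0,2)2 1/2 not · (0,4)1 1/1 satisfied
Row 1: (1,0)1 1/2 not · (1,1)2 1/4 not · (1,2)2 2/4 not · (1,3)1 1/3 not · (1,4)1 3/3 satisfied
Row 2: (2,0)1 2/2 satisfied · (2,1)1 2/3 not · (2,2)1 1/4 not · (2,3)2 1/4 not · (2,4)1 1/3 not
Row 3: (3,2)2 1/2 not · (3,3)2 4/4 satisfied · (3,4)2 2/3 not
Row 4: (4,1)1 0/0 satisfied · (4,3)2 2/2 satisfied · (4,4)2 2/2 satisfied
For instance (0,1) has only 0/2 same-type neighbors, below 3/4.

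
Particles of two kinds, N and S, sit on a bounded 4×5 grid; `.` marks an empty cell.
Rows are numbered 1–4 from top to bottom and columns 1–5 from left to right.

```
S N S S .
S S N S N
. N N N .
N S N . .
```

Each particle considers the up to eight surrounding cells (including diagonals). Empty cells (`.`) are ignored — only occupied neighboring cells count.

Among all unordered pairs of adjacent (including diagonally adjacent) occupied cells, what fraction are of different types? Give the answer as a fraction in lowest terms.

19/37

Scan each occupied cell's neighbors to the right and below (and the two forward diagonals) so each pair is counted once.
Row 1: S(1,1)–N(1,2)≠ S(1,1)–S(2,1)= S(1,1)–S(2,2)= N(1,2)–S(1,3)≠ N(1,2)–S(2,2)≠ N(1,2)–N(2,3)= N(1,2)–S(2,1)≠ S(1,3)–S(1,4)= S(1,3)–N(2,3)≠ S(1,3)–S(2,4)= S(1,3)–S(2,2)= S(1,4)–S(2,4)= S(1,4)–N(2,5)≠ S(1,4)–N(2,3)≠  → 7/14 unlike.
Row 2: S(2,1)–S(2,2)= S(2,1)–N(3,2)≠ S(2,2)–N(2,3)≠ S(2,2)–N(3,2)≠ S(2,2)–N(3,3)≠ N(2,3)–S(2,4)≠ N(2,3)–N(3,3)= N(2,3)–N(3,4)= N(2,3)–N(3,2)= S(2,4)–N(2,5)≠ S(2,4)–N(3,4)≠ S(2,4)–N(3,3)≠ N(2,5)–N(3,4)=  → 8/13 unlike.
Row 3: N(3,2)–N(3,3)= N(3,2)–S(4,2)≠ N(3,2)–N(4,3)= N(3,2)–N(4,1)= N(3,3)–N(3,4)= N(3,3)–N(4,3)= N(3,3)–S(4,2)≠ N(3,4)–N(4,3)=  → 2/8 unlike.
Row 4: N(4,1)–S(4,2)≠ S(4,2)–N(4,3)≠  → 2/2 unlike.
Total adjacent occupied pairs: 37; unlike-type pairs: 19.
19/37 is already in lowest terms.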